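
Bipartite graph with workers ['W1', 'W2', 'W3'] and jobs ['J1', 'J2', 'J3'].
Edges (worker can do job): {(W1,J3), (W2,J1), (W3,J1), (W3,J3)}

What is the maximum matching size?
Maximum matching size = 2

Maximum matching: {(W1,J3), (W3,J1)}
Size: 2

This assigns 2 workers to 2 distinct jobs.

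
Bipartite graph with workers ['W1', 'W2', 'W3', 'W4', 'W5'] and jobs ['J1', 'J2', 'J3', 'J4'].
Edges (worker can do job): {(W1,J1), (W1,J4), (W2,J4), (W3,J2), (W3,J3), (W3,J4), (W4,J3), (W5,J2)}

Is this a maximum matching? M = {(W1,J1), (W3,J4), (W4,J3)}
No, size 3 is not maximum

Proposed matching has size 3.
Maximum matching size for this graph: 4.

This is NOT maximum - can be improved to size 4.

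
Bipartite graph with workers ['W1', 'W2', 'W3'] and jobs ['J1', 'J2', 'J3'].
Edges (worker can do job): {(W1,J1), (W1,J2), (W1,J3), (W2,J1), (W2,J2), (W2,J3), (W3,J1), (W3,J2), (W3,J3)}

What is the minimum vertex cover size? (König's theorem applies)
Minimum vertex cover size = 3

By König's theorem: in bipartite graphs,
min vertex cover = max matching = 3

Maximum matching has size 3, so minimum vertex cover also has size 3.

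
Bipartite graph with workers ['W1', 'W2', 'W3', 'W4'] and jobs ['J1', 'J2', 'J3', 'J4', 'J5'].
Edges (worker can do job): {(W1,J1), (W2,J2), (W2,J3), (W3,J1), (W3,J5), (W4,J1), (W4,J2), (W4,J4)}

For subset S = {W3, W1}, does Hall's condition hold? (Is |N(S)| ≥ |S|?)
Yes: |N(S)| = 2, |S| = 2

Subset S = {W3, W1}
Neighbors N(S) = {J1, J5}

|N(S)| = 2, |S| = 2
Hall's condition: |N(S)| ≥ |S| is satisfied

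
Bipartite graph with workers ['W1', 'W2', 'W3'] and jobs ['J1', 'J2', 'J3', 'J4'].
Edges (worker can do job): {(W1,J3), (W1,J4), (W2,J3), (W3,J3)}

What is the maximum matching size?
Maximum matching size = 2

Maximum matching: {(W1,J4), (W3,J3)}
Size: 2

This assigns 2 workers to 2 distinct jobs.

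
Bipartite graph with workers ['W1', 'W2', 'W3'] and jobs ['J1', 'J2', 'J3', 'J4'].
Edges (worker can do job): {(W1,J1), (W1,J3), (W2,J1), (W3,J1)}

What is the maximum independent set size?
Maximum independent set = 5

By König's theorem:
- Min vertex cover = Max matching = 2
- Max independent set = Total vertices - Min vertex cover
- Max independent set = 7 - 2 = 5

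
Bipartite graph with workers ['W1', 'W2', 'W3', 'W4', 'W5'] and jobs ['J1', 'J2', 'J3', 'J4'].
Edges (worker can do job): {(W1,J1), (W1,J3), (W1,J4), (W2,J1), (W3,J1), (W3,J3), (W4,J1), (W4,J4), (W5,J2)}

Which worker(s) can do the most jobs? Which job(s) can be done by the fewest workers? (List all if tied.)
Most versatile: W1 (3 jobs); Least covered: J2 (1 workers)

Worker degrees (jobs they can do): W1:3, W2:1, W3:2, W4:2, W5:1
Job degrees (workers who can do it): J1:4, J2:1, J3:2, J4:2

Maximum worker degree is 3, achieved by: W1
Minimum job degree is 1, achieved by: J2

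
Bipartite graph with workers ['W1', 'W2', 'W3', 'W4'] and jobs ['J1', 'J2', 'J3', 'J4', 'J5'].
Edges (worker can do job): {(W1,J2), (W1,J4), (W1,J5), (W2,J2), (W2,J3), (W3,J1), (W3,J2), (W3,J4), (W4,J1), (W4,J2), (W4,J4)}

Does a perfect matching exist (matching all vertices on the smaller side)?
Yes, perfect matching exists (size 4)

Perfect matching: {(W1,J2), (W2,J3), (W3,J1), (W4,J4)}
All 4 vertices on the smaller side are matched.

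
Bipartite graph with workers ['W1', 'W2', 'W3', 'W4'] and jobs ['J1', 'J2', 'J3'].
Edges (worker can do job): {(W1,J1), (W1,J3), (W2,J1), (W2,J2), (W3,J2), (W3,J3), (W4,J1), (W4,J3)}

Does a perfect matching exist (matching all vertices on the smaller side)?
Yes, perfect matching exists (size 3)

Perfect matching: {(W1,J1), (W3,J2), (W4,J3)}
All 3 vertices on the smaller side are matched.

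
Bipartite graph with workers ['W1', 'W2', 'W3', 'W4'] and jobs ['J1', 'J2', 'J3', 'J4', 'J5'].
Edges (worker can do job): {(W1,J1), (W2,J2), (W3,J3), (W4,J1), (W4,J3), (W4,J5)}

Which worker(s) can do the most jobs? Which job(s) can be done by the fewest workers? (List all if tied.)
Most versatile: W4 (3 jobs); Least covered: J4 (0 workers)

Worker degrees (jobs they can do): W1:1, W2:1, W3:1, W4:3
Job degrees (workers who can do it): J1:2, J2:1, J3:2, J4:0, J5:1

Maximum worker degree is 3, achieved by: W4
Minimum job degree is 0, achieved by: J4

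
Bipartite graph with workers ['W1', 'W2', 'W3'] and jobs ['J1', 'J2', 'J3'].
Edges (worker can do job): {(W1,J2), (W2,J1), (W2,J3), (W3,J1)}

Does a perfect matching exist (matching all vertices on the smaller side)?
Yes, perfect matching exists (size 3)

Perfect matching: {(W1,J2), (W2,J3), (W3,J1)}
All 3 vertices on the smaller side are matched.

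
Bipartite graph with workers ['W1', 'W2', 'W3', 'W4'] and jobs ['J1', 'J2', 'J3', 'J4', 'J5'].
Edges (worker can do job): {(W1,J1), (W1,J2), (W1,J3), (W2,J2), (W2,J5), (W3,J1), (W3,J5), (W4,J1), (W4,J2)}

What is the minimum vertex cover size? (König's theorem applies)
Minimum vertex cover size = 4

By König's theorem: in bipartite graphs,
min vertex cover = max matching = 4

Maximum matching has size 4, so minimum vertex cover also has size 4.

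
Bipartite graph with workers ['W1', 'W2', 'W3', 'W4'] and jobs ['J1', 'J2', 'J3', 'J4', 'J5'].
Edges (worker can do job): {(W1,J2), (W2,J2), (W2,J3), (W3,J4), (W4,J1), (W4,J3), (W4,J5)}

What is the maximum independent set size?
Maximum independent set = 5

By König's theorem:
- Min vertex cover = Max matching = 4
- Max independent set = Total vertices - Min vertex cover
- Max independent set = 9 - 4 = 5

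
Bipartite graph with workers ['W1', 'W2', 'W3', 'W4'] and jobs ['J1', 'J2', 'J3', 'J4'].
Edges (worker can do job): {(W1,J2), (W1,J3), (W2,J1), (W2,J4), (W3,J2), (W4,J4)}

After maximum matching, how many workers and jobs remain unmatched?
Unmatched: 0 workers, 0 jobs

Maximum matching size: 4
Workers: 4 total, 4 matched, 0 unmatched
Jobs: 4 total, 4 matched, 0 unmatched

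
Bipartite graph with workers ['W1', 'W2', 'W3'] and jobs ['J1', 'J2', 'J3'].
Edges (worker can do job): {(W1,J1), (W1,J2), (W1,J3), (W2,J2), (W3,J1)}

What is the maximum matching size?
Maximum matching size = 3

Maximum matching: {(W1,J3), (W2,J2), (W3,J1)}
Size: 3

This assigns 3 workers to 3 distinct jobs.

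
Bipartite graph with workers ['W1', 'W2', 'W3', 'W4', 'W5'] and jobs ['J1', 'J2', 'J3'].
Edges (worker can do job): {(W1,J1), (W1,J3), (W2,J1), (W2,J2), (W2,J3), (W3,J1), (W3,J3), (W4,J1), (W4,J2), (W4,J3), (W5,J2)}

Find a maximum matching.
Matching: {(W3,J3), (W4,J1), (W5,J2)}

Maximum matching (size 3):
  W3 → J3
  W4 → J1
  W5 → J2

Each worker is assigned to at most one job, and each job to at most one worker.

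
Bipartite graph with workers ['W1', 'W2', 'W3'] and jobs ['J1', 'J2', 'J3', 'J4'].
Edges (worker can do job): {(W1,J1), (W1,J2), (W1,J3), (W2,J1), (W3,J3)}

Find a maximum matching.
Matching: {(W1,J2), (W2,J1), (W3,J3)}

Maximum matching (size 3):
  W1 → J2
  W2 → J1
  W3 → J3

Each worker is assigned to at most one job, and each job to at most one worker.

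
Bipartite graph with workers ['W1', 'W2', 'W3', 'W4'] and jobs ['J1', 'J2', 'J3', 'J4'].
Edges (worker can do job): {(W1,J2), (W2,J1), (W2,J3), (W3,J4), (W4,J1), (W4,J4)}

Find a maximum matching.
Matching: {(W1,J2), (W2,J3), (W3,J4), (W4,J1)}

Maximum matching (size 4):
  W1 → J2
  W2 → J3
  W3 → J4
  W4 → J1

Each worker is assigned to at most one job, and each job to at most one worker.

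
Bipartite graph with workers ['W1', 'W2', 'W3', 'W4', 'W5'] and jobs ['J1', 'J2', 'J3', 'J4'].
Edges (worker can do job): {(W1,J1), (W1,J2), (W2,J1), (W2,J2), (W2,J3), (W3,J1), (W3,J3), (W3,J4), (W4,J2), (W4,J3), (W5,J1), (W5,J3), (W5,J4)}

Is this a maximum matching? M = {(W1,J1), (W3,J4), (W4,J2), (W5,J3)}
Yes, size 4 is maximum

Proposed matching has size 4.
Maximum matching size for this graph: 4.

This is a maximum matching.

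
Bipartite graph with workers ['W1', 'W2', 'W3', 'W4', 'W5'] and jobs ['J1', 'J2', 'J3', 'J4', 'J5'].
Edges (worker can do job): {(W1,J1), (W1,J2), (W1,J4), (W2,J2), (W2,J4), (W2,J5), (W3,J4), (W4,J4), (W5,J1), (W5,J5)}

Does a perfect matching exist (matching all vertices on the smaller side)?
No, maximum matching has size 4 < 5

Maximum matching has size 4, need 5 for perfect matching.
Unmatched workers: ['W4']
Unmatched jobs: ['J3']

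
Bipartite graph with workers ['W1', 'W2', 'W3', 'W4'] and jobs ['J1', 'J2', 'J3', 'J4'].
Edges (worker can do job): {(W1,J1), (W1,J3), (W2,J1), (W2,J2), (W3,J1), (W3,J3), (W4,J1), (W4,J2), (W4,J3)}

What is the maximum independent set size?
Maximum independent set = 5

By König's theorem:
- Min vertex cover = Max matching = 3
- Max independent set = Total vertices - Min vertex cover
- Max independent set = 8 - 3 = 5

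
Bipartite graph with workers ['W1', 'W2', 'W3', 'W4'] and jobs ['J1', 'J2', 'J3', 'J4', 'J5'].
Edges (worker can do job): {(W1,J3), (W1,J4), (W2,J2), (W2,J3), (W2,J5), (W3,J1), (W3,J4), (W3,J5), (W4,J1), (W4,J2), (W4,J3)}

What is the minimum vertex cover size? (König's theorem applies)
Minimum vertex cover size = 4

By König's theorem: in bipartite graphs,
min vertex cover = max matching = 4

Maximum matching has size 4, so minimum vertex cover also has size 4.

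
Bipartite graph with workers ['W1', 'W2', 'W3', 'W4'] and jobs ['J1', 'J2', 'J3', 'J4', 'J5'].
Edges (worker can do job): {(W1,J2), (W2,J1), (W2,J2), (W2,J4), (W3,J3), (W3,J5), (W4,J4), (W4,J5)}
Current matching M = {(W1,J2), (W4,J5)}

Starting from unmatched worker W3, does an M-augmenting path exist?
Yes: W3 → J3

An M-augmenting path alternates non-matching / matching edges, starting and ending at unmatched vertices.
Path: W3 → J3
(J3 is unmatched in M, so the path is augmenting.)
Flipping edges along this path would increase |M| from 2 to 3.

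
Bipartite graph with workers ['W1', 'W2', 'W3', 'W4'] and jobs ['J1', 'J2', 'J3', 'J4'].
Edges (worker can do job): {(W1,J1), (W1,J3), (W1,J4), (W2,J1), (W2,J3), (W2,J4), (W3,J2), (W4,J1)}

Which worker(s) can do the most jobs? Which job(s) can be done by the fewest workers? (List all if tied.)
Most versatile: W1, W2 (3 jobs); Least covered: J2 (1 workers)

Worker degrees (jobs they can do): W1:3, W2:3, W3:1, W4:1
Job degrees (workers who can do it): J1:3, J2:1, J3:2, J4:2

Maximum worker degree is 3, achieved by: W1, W2
Minimum job degree is 1, achieved by: J2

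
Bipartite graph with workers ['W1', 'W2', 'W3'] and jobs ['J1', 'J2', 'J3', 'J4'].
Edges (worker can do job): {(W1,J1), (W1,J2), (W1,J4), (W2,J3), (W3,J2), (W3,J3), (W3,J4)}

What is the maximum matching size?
Maximum matching size = 3

Maximum matching: {(W1,J4), (W2,J3), (W3,J2)}
Size: 3

This assigns 3 workers to 3 distinct jobs.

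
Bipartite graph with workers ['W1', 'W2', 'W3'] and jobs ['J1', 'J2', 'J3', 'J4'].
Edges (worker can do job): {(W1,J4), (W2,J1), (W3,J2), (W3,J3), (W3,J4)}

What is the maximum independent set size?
Maximum independent set = 4

By König's theorem:
- Min vertex cover = Max matching = 3
- Max independent set = Total vertices - Min vertex cover
- Max independent set = 7 - 3 = 4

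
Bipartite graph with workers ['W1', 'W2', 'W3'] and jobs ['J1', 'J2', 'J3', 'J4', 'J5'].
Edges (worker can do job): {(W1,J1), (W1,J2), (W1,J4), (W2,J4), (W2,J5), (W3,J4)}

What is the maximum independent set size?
Maximum independent set = 5

By König's theorem:
- Min vertex cover = Max matching = 3
- Max independent set = Total vertices - Min vertex cover
- Max independent set = 8 - 3 = 5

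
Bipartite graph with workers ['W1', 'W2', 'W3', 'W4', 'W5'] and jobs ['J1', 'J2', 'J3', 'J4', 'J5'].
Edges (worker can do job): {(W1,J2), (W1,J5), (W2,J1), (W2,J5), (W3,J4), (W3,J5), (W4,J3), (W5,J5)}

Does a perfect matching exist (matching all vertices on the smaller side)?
Yes, perfect matching exists (size 5)

Perfect matching: {(W1,J2), (W2,J1), (W3,J4), (W4,J3), (W5,J5)}
All 5 vertices on the smaller side are matched.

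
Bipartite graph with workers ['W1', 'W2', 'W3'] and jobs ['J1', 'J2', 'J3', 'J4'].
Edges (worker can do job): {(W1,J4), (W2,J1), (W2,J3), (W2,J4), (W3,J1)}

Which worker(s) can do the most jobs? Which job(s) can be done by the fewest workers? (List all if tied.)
Most versatile: W2 (3 jobs); Least covered: J2 (0 workers)

Worker degrees (jobs they can do): W1:1, W2:3, W3:1
Job degrees (workers who can do it): J1:2, J2:0, J3:1, J4:2

Maximum worker degree is 3, achieved by: W2
Minimum job degree is 0, achieved by: J2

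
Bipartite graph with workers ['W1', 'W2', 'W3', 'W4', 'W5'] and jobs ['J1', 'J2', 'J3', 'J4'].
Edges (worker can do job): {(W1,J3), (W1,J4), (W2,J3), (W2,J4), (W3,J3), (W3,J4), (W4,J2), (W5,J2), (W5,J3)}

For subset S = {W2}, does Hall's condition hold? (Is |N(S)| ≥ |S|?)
Yes: |N(S)| = 2, |S| = 1

Subset S = {W2}
Neighbors N(S) = {J3, J4}

|N(S)| = 2, |S| = 1
Hall's condition: |N(S)| ≥ |S| is satisfied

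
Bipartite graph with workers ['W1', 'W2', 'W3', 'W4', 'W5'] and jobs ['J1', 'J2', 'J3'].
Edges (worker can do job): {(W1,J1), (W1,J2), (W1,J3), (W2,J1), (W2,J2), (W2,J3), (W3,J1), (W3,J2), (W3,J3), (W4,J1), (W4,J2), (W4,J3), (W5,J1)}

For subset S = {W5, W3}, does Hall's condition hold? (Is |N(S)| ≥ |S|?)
Yes: |N(S)| = 3, |S| = 2

Subset S = {W5, W3}
Neighbors N(S) = {J1, J2, J3}

|N(S)| = 3, |S| = 2
Hall's condition: |N(S)| ≥ |S| is satisfied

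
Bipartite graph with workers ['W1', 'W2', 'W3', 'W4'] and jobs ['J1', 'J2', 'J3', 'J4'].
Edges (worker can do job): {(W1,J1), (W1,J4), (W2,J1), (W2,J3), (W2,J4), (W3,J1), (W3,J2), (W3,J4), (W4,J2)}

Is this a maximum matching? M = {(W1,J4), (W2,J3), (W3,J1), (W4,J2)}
Yes, size 4 is maximum

Proposed matching has size 4.
Maximum matching size for this graph: 4.

This is a maximum matching.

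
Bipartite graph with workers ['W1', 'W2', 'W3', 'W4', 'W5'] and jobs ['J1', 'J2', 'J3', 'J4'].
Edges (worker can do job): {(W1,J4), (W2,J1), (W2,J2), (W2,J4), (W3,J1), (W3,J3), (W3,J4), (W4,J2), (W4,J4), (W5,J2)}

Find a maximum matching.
Matching: {(W2,J1), (W3,J3), (W4,J4), (W5,J2)}

Maximum matching (size 4):
  W2 → J1
  W3 → J3
  W4 → J4
  W5 → J2

Each worker is assigned to at most one job, and each job to at most one worker.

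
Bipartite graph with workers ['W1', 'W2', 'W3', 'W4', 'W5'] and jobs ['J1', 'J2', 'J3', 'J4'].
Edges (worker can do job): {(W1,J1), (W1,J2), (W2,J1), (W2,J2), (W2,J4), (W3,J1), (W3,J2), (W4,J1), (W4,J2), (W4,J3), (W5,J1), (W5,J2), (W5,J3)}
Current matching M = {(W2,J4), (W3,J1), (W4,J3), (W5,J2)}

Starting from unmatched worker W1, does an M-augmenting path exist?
No augmenting path from W1

Alternating search from W1 reaches jobs: {J1, J2, J3}.
Every reachable job is already matched in M, and following those matched edges back to workers exposes no further unvisited jobs.
No M-augmenting path from W1 exists.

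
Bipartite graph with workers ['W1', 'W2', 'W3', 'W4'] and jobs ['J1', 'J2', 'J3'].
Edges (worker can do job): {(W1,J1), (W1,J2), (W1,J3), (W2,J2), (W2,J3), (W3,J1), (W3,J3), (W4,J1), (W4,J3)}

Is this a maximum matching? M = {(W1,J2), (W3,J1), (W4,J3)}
Yes, size 3 is maximum

Proposed matching has size 3.
Maximum matching size for this graph: 3.

This is a maximum matching.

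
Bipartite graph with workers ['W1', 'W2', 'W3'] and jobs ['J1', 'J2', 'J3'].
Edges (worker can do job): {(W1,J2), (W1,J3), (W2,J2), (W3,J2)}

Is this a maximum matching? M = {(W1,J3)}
No, size 1 is not maximum

Proposed matching has size 1.
Maximum matching size for this graph: 2.

This is NOT maximum - can be improved to size 2.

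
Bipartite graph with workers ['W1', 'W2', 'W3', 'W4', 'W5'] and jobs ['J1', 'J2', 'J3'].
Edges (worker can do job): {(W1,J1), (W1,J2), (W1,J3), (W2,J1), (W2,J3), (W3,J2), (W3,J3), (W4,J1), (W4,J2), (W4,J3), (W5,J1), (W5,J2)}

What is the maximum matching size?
Maximum matching size = 3

Maximum matching: {(W3,J2), (W4,J3), (W5,J1)}
Size: 3

This assigns 3 workers to 3 distinct jobs.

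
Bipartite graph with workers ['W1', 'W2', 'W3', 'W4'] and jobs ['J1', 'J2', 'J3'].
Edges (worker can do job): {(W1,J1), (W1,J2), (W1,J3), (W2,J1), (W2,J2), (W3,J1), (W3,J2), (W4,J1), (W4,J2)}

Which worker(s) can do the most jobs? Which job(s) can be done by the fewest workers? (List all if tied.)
Most versatile: W1 (3 jobs); Least covered: J3 (1 workers)

Worker degrees (jobs they can do): W1:3, W2:2, W3:2, W4:2
Job degrees (workers who can do it): J1:4, J2:4, J3:1

Maximum worker degree is 3, achieved by: W1
Minimum job degree is 1, achieved by: J3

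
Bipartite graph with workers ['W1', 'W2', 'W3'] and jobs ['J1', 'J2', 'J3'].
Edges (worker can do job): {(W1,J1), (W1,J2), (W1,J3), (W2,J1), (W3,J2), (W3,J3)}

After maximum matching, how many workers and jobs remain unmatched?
Unmatched: 0 workers, 0 jobs

Maximum matching size: 3
Workers: 3 total, 3 matched, 0 unmatched
Jobs: 3 total, 3 matched, 0 unmatched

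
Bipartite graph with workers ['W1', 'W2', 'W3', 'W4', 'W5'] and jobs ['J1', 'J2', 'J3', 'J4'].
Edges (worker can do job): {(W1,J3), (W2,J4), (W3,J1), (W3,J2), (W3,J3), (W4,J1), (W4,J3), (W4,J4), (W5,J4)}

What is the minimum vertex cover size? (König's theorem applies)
Minimum vertex cover size = 4

By König's theorem: in bipartite graphs,
min vertex cover = max matching = 4

Maximum matching has size 4, so minimum vertex cover also has size 4.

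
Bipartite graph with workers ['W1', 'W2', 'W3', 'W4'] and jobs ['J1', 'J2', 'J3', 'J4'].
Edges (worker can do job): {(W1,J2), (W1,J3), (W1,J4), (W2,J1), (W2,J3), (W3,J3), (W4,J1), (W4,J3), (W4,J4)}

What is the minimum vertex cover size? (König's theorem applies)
Minimum vertex cover size = 4

By König's theorem: in bipartite graphs,
min vertex cover = max matching = 4

Maximum matching has size 4, so minimum vertex cover also has size 4.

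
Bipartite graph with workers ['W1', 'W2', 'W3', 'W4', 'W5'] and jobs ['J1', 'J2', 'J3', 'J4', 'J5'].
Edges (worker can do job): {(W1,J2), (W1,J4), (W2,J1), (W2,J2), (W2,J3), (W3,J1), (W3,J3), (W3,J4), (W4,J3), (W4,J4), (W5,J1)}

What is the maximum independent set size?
Maximum independent set = 6

By König's theorem:
- Min vertex cover = Max matching = 4
- Max independent set = Total vertices - Min vertex cover
- Max independent set = 10 - 4 = 6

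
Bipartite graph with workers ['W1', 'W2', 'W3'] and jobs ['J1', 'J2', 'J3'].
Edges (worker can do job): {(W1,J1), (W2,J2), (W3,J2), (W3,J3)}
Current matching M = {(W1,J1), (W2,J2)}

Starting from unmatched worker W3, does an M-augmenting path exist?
Yes: W3 → J3

An M-augmenting path alternates non-matching / matching edges, starting and ending at unmatched vertices.
Path: W3 → J3
(J3 is unmatched in M, so the path is augmenting.)
Flipping edges along this path would increase |M| from 2 to 3.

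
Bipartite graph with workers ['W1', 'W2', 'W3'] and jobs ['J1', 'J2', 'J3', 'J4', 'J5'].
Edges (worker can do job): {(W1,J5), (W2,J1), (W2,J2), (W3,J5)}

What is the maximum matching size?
Maximum matching size = 2

Maximum matching: {(W2,J2), (W3,J5)}
Size: 2

This assigns 2 workers to 2 distinct jobs.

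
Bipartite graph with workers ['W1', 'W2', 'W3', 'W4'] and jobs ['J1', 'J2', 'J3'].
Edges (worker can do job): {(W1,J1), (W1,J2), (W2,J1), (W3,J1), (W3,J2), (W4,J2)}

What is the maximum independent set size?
Maximum independent set = 5

By König's theorem:
- Min vertex cover = Max matching = 2
- Max independent set = Total vertices - Min vertex cover
- Max independent set = 7 - 2 = 5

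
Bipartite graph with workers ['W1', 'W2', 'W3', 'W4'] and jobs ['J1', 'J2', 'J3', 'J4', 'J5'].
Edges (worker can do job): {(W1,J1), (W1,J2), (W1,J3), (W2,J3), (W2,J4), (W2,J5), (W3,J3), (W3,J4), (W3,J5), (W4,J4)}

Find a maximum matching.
Matching: {(W1,J2), (W2,J5), (W3,J3), (W4,J4)}

Maximum matching (size 4):
  W1 → J2
  W2 → J5
  W3 → J3
  W4 → J4

Each worker is assigned to at most one job, and each job to at most one worker.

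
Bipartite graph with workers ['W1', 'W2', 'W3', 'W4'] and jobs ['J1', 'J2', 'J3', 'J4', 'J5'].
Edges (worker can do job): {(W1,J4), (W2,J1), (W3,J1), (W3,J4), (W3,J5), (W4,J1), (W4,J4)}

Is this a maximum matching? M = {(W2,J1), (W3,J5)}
No, size 2 is not maximum

Proposed matching has size 2.
Maximum matching size for this graph: 3.

This is NOT maximum - can be improved to size 3.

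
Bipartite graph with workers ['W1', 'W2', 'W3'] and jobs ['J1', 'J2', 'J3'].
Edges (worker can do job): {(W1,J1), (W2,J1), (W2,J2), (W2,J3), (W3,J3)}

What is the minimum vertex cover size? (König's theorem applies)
Minimum vertex cover size = 3

By König's theorem: in bipartite graphs,
min vertex cover = max matching = 3

Maximum matching has size 3, so minimum vertex cover also has size 3.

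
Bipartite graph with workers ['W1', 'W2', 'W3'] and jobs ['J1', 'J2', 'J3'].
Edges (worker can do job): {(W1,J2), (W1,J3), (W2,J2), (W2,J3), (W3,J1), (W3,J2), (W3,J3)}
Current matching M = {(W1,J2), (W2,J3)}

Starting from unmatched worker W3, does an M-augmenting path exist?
Yes: W3 → J1

An M-augmenting path alternates non-matching / matching edges, starting and ending at unmatched vertices.
Path: W3 → J1
(J1 is unmatched in M, so the path is augmenting.)
Flipping edges along this path would increase |M| from 2 to 3.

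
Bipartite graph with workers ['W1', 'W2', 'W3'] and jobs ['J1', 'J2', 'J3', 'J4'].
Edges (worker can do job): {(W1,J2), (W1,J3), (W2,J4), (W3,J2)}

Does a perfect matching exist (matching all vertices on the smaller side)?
Yes, perfect matching exists (size 3)

Perfect matching: {(W1,J3), (W2,J4), (W3,J2)}
All 3 vertices on the smaller side are matched.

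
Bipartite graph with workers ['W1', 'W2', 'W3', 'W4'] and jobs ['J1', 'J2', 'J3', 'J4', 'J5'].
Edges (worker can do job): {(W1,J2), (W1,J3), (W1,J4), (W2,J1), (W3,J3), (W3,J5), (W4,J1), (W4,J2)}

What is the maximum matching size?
Maximum matching size = 4

Maximum matching: {(W1,J4), (W2,J1), (W3,J3), (W4,J2)}
Size: 4

This assigns 4 workers to 4 distinct jobs.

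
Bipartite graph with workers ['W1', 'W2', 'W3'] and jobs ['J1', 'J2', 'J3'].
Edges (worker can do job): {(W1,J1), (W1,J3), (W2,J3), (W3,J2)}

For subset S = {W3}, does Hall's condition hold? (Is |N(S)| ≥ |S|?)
Yes: |N(S)| = 1, |S| = 1

Subset S = {W3}
Neighbors N(S) = {J2}

|N(S)| = 1, |S| = 1
Hall's condition: |N(S)| ≥ |S| is satisfied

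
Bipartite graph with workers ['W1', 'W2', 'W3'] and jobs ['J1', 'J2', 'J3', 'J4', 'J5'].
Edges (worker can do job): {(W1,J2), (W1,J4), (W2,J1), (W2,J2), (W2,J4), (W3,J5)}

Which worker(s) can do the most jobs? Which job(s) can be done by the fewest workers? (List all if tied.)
Most versatile: W2 (3 jobs); Least covered: J3 (0 workers)

Worker degrees (jobs they can do): W1:2, W2:3, W3:1
Job degrees (workers who can do it): J1:1, J2:2, J3:0, J4:2, J5:1

Maximum worker degree is 3, achieved by: W2
Minimum job degree is 0, achieved by: J3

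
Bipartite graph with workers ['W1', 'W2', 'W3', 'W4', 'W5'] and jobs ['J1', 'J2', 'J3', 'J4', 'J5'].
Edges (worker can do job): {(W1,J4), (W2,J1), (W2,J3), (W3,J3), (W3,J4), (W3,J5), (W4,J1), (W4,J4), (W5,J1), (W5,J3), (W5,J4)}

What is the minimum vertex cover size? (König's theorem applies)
Minimum vertex cover size = 4

By König's theorem: in bipartite graphs,
min vertex cover = max matching = 4

Maximum matching has size 4, so minimum vertex cover also has size 4.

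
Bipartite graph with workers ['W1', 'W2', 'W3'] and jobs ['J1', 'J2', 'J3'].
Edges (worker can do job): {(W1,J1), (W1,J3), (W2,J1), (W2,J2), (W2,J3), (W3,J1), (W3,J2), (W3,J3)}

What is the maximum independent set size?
Maximum independent set = 3

By König's theorem:
- Min vertex cover = Max matching = 3
- Max independent set = Total vertices - Min vertex cover
- Max independent set = 6 - 3 = 3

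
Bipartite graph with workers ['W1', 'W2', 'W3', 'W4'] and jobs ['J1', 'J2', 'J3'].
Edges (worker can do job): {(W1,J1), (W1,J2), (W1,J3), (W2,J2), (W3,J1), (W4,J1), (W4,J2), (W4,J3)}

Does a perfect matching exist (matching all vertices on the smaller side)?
Yes, perfect matching exists (size 3)

Perfect matching: {(W1,J3), (W3,J1), (W4,J2)}
All 3 vertices on the smaller side are matched.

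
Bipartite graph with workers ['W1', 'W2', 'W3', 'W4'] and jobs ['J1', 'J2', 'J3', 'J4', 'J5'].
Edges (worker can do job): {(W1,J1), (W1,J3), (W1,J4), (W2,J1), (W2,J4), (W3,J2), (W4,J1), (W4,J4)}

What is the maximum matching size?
Maximum matching size = 4

Maximum matching: {(W1,J3), (W2,J1), (W3,J2), (W4,J4)}
Size: 4

This assigns 4 workers to 4 distinct jobs.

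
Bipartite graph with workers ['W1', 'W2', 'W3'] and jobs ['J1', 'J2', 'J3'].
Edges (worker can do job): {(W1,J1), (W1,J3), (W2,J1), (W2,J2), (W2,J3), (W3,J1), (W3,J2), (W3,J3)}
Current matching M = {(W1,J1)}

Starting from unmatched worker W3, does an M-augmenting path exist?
Yes: W3 → J2

An M-augmenting path alternates non-matching / matching edges, starting and ending at unmatched vertices.
Path: W3 → J2
(J2 is unmatched in M, so the path is augmenting.)
Flipping edges along this path would increase |M| from 1 to 2.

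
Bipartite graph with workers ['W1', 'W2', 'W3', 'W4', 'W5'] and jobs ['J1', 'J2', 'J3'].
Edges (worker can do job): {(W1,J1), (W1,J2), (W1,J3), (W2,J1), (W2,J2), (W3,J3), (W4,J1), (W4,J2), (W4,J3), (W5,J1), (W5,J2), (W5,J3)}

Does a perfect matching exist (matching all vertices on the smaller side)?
Yes, perfect matching exists (size 3)

Perfect matching: {(W3,J3), (W4,J1), (W5,J2)}
All 3 vertices on the smaller side are matched.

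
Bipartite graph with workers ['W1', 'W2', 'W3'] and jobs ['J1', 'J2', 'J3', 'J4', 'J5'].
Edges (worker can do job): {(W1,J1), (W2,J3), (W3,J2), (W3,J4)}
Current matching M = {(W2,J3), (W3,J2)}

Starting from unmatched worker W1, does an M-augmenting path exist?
Yes: W1 → J1

An M-augmenting path alternates non-matching / matching edges, starting and ending at unmatched vertices.
Path: W1 → J1
(J1 is unmatched in M, so the path is augmenting.)
Flipping edges along this path would increase |M| from 2 to 3.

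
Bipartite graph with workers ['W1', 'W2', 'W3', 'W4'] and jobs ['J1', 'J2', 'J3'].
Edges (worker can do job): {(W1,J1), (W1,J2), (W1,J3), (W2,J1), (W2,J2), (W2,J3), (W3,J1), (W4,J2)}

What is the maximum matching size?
Maximum matching size = 3

Maximum matching: {(W1,J3), (W3,J1), (W4,J2)}
Size: 3

This assigns 3 workers to 3 distinct jobs.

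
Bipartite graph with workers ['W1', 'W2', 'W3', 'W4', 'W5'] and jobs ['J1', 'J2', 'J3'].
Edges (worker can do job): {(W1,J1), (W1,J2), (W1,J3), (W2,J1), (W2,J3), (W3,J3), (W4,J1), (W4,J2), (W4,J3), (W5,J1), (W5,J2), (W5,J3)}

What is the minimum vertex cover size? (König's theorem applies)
Minimum vertex cover size = 3

By König's theorem: in bipartite graphs,
min vertex cover = max matching = 3

Maximum matching has size 3, so minimum vertex cover also has size 3.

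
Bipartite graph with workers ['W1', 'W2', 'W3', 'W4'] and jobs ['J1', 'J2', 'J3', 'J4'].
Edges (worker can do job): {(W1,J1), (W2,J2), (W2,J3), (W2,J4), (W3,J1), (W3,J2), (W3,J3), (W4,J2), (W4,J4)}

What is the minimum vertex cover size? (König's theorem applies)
Minimum vertex cover size = 4

By König's theorem: in bipartite graphs,
min vertex cover = max matching = 4

Maximum matching has size 4, so minimum vertex cover also has size 4.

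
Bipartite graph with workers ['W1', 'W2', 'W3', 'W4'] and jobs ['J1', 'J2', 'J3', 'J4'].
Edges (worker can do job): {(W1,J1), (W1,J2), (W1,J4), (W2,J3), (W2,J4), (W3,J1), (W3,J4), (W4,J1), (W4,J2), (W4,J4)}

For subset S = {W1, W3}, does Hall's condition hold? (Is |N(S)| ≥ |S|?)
Yes: |N(S)| = 3, |S| = 2

Subset S = {W1, W3}
Neighbors N(S) = {J1, J2, J4}

|N(S)| = 3, |S| = 2
Hall's condition: |N(S)| ≥ |S| is satisfied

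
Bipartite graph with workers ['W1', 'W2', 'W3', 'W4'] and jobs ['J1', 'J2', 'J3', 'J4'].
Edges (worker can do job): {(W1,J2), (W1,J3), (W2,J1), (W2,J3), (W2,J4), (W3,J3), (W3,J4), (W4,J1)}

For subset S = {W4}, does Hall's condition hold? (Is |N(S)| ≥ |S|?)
Yes: |N(S)| = 1, |S| = 1

Subset S = {W4}
Neighbors N(S) = {J1}

|N(S)| = 1, |S| = 1
Hall's condition: |N(S)| ≥ |S| is satisfied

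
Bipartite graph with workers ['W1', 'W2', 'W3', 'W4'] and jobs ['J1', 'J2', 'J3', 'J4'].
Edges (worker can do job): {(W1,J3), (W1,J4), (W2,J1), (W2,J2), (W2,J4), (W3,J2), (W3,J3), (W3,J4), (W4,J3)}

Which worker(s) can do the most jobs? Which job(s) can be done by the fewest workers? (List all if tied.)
Most versatile: W2, W3 (3 jobs); Least covered: J1 (1 workers)

Worker degrees (jobs they can do): W1:2, W2:3, W3:3, W4:1
Job degrees (workers who can do it): J1:1, J2:2, J3:3, J4:3

Maximum worker degree is 3, achieved by: W2, W3
Minimum job degree is 1, achieved by: J1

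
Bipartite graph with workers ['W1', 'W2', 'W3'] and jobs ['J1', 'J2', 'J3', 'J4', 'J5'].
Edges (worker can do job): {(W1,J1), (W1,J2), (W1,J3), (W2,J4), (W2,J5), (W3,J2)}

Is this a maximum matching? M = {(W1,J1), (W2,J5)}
No, size 2 is not maximum

Proposed matching has size 2.
Maximum matching size for this graph: 3.

This is NOT maximum - can be improved to size 3.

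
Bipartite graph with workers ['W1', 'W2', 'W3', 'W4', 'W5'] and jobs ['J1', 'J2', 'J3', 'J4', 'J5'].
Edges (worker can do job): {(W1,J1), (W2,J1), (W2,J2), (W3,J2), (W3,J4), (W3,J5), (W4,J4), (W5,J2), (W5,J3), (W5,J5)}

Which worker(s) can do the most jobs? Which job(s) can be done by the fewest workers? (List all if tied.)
Most versatile: W3, W5 (3 jobs); Least covered: J3 (1 workers)

Worker degrees (jobs they can do): W1:1, W2:2, W3:3, W4:1, W5:3
Job degrees (workers who can do it): J1:2, J2:3, J3:1, J4:2, J5:2

Maximum worker degree is 3, achieved by: W3, W5
Minimum job degree is 1, achieved by: J3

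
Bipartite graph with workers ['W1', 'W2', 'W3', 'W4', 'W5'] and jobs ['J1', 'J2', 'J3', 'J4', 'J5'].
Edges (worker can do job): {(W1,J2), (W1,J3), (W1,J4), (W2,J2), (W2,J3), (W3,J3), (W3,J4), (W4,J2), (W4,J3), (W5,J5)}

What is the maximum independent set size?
Maximum independent set = 6

By König's theorem:
- Min vertex cover = Max matching = 4
- Max independent set = Total vertices - Min vertex cover
- Max independent set = 10 - 4 = 6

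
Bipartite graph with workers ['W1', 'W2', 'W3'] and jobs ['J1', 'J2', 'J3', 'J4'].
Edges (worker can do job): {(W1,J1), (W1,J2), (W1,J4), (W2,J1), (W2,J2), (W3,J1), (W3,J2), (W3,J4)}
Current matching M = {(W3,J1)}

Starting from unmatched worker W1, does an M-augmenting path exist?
Yes: W1 → J4

An M-augmenting path alternates non-matching / matching edges, starting and ending at unmatched vertices.
Path: W1 → J4
(J4 is unmatched in M, so the path is augmenting.)
Flipping edges along this path would increase |M| from 1 to 2.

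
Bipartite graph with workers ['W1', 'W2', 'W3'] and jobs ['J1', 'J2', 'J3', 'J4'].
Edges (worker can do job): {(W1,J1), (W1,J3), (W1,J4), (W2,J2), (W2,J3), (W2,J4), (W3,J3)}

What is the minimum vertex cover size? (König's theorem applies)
Minimum vertex cover size = 3

By König's theorem: in bipartite graphs,
min vertex cover = max matching = 3

Maximum matching has size 3, so minimum vertex cover also has size 3.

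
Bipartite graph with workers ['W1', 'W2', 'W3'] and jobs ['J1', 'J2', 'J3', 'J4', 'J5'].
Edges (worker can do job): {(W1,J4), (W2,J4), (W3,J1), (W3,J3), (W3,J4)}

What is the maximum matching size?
Maximum matching size = 2

Maximum matching: {(W1,J4), (W3,J1)}
Size: 2

This assigns 2 workers to 2 distinct jobs.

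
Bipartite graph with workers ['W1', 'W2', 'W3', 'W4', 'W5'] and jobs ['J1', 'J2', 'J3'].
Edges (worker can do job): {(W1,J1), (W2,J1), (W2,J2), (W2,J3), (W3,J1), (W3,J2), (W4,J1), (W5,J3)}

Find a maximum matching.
Matching: {(W2,J2), (W3,J1), (W5,J3)}

Maximum matching (size 3):
  W2 → J2
  W3 → J1
  W5 → J3

Each worker is assigned to at most one job, and each job to at most one worker.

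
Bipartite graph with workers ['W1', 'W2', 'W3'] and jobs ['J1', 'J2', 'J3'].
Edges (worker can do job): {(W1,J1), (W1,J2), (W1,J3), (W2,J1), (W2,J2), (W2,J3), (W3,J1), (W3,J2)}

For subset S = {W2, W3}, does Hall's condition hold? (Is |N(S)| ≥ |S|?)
Yes: |N(S)| = 3, |S| = 2

Subset S = {W2, W3}
Neighbors N(S) = {J1, J2, J3}

|N(S)| = 3, |S| = 2
Hall's condition: |N(S)| ≥ |S| is satisfied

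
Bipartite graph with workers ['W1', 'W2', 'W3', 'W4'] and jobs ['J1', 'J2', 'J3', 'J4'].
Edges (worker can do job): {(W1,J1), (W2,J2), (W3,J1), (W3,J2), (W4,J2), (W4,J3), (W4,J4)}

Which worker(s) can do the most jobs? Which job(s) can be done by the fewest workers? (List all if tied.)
Most versatile: W4 (3 jobs); Least covered: J3, J4 (1 workers)

Worker degrees (jobs they can do): W1:1, W2:1, W3:2, W4:3
Job degrees (workers who can do it): J1:2, J2:3, J3:1, J4:1

Maximum worker degree is 3, achieved by: W4
Minimum job degree is 1, achieved by: J3, J4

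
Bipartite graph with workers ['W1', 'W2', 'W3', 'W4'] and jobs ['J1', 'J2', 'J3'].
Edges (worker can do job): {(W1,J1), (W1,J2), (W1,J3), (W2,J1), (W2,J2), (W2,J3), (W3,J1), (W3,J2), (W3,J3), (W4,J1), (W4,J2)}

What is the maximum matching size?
Maximum matching size = 3

Maximum matching: {(W1,J3), (W3,J2), (W4,J1)}
Size: 3

This assigns 3 workers to 3 distinct jobs.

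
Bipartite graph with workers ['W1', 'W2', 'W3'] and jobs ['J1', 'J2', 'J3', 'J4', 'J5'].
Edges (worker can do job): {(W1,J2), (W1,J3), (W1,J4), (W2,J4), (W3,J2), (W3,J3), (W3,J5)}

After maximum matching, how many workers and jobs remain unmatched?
Unmatched: 0 workers, 2 jobs

Maximum matching size: 3
Workers: 3 total, 3 matched, 0 unmatched
Jobs: 5 total, 3 matched, 2 unmatched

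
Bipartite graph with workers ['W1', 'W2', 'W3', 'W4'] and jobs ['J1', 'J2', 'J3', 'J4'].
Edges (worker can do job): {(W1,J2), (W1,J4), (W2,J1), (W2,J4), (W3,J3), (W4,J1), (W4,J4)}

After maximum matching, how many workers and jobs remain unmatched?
Unmatched: 0 workers, 0 jobs

Maximum matching size: 4
Workers: 4 total, 4 matched, 0 unmatched
Jobs: 4 total, 4 matched, 0 unmatched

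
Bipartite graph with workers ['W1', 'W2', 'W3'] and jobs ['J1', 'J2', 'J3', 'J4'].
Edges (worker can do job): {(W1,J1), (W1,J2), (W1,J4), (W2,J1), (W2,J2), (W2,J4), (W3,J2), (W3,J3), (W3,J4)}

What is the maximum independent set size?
Maximum independent set = 4

By König's theorem:
- Min vertex cover = Max matching = 3
- Max independent set = Total vertices - Min vertex cover
- Max independent set = 7 - 3 = 4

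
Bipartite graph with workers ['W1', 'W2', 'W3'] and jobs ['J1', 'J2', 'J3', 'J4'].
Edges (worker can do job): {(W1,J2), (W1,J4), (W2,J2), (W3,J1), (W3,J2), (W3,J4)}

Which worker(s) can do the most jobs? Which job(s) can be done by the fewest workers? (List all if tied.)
Most versatile: W3 (3 jobs); Least covered: J3 (0 workers)

Worker degrees (jobs they can do): W1:2, W2:1, W3:3
Job degrees (workers who can do it): J1:1, J2:3, J3:0, J4:2

Maximum worker degree is 3, achieved by: W3
Minimum job degree is 0, achieved by: J3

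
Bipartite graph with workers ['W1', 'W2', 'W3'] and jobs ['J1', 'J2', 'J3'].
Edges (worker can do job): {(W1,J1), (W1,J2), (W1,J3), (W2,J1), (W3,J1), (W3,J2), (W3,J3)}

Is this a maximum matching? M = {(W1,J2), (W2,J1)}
No, size 2 is not maximum

Proposed matching has size 2.
Maximum matching size for this graph: 3.

This is NOT maximum - can be improved to size 3.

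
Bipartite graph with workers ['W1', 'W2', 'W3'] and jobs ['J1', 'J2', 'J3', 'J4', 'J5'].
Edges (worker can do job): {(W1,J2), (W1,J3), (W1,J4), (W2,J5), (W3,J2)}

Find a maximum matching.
Matching: {(W1,J3), (W2,J5), (W3,J2)}

Maximum matching (size 3):
  W1 → J3
  W2 → J5
  W3 → J2

Each worker is assigned to at most one job, and each job to at most one worker.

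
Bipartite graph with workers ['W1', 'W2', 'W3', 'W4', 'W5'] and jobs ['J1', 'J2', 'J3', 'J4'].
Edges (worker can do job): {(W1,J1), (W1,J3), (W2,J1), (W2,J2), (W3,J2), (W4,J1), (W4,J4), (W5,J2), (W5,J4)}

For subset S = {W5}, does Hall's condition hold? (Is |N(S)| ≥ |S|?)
Yes: |N(S)| = 2, |S| = 1

Subset S = {W5}
Neighbors N(S) = {J2, J4}

|N(S)| = 2, |S| = 1
Hall's condition: |N(S)| ≥ |S| is satisfied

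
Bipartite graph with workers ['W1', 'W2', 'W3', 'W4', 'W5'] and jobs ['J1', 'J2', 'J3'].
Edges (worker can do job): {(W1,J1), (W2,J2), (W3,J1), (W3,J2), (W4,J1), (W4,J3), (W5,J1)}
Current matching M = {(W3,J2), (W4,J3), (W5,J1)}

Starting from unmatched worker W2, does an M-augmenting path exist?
No augmenting path from W2

Alternating search from W2 reaches jobs: {J1, J2}.
Every reachable job is already matched in M, and following those matched edges back to workers exposes no further unvisited jobs.
No M-augmenting path from W2 exists.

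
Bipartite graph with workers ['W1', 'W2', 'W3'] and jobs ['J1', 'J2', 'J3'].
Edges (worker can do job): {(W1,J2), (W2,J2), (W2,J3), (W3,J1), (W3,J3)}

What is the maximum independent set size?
Maximum independent set = 3

By König's theorem:
- Min vertex cover = Max matching = 3
- Max independent set = Total vertices - Min vertex cover
- Max independent set = 6 - 3 = 3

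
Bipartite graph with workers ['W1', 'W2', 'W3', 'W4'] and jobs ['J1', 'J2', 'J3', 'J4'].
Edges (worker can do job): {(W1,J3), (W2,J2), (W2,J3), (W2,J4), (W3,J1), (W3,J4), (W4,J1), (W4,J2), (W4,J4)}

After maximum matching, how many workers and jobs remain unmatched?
Unmatched: 0 workers, 0 jobs

Maximum matching size: 4
Workers: 4 total, 4 matched, 0 unmatched
Jobs: 4 total, 4 matched, 0 unmatched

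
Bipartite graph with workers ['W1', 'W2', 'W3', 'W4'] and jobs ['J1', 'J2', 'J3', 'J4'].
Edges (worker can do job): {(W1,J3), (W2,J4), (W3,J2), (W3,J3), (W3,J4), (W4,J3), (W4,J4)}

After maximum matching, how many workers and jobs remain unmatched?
Unmatched: 1 workers, 1 jobs

Maximum matching size: 3
Workers: 4 total, 3 matched, 1 unmatched
Jobs: 4 total, 3 matched, 1 unmatched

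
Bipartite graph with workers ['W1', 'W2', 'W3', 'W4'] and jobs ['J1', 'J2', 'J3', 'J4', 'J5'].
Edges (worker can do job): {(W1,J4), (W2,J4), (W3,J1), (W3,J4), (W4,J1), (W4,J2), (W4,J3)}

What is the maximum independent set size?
Maximum independent set = 6

By König's theorem:
- Min vertex cover = Max matching = 3
- Max independent set = Total vertices - Min vertex cover
- Max independent set = 9 - 3 = 6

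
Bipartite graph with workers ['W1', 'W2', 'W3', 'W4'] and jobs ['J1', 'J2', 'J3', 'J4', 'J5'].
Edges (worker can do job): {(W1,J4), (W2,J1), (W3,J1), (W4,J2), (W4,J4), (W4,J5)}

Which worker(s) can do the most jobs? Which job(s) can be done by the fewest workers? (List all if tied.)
Most versatile: W4 (3 jobs); Least covered: J3 (0 workers)

Worker degrees (jobs they can do): W1:1, W2:1, W3:1, W4:3
Job degrees (workers who can do it): J1:2, J2:1, J3:0, J4:2, J5:1

Maximum worker degree is 3, achieved by: W4
Minimum job degree is 0, achieved by: J3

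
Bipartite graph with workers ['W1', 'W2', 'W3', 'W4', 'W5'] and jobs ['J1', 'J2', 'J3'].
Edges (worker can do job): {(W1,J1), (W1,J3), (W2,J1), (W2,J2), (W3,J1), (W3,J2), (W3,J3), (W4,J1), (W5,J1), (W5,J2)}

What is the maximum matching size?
Maximum matching size = 3

Maximum matching: {(W1,J3), (W3,J1), (W5,J2)}
Size: 3

This assigns 3 workers to 3 distinct jobs.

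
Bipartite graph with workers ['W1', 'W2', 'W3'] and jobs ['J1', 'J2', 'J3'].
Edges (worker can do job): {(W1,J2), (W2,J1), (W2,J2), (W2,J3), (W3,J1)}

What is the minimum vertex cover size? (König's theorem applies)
Minimum vertex cover size = 3

By König's theorem: in bipartite graphs,
min vertex cover = max matching = 3

Maximum matching has size 3, so minimum vertex cover also has size 3.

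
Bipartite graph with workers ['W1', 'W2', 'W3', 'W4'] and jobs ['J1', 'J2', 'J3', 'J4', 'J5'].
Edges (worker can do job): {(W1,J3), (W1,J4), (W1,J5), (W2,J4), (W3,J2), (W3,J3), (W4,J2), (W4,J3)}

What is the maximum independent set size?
Maximum independent set = 5

By König's theorem:
- Min vertex cover = Max matching = 4
- Max independent set = Total vertices - Min vertex cover
- Max independent set = 9 - 4 = 5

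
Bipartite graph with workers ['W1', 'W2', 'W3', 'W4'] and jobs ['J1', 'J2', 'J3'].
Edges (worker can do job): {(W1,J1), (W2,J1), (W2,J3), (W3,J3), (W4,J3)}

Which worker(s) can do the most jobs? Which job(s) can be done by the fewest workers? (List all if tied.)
Most versatile: W2 (2 jobs); Least covered: J2 (0 workers)

Worker degrees (jobs they can do): W1:1, W2:2, W3:1, W4:1
Job degrees (workers who can do it): J1:2, J2:0, J3:3

Maximum worker degree is 2, achieved by: W2
Minimum job degree is 0, achieved by: J2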